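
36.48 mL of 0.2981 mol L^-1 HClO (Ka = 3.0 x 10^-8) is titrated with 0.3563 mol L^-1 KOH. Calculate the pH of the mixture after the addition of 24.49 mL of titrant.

8.13

Initial n(HClO) = 0.2981 x 0.03648 = 0.01087 mol.
n(KOH) added = 0.3563 x 0.02449 = 0.008726 mol, converting that many moles of HClO to ClO-.
Remaining n(HClO) = 0.002149 mol; n(ClO-) = 0.008726 mol.
By Henderson-Hasselbalch, pH = pKa + log([A^-]/[HA]) = 7.52 + log(0.008726/0.002149) = 7.52 + (+0.61) = 8.13.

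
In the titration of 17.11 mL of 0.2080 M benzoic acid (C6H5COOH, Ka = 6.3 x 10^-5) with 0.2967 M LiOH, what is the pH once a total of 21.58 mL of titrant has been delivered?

n(acid) = 0.2080 x 0.01711 = 0.003559 mol; n(LiOH) added = 0.2967 x 0.02158 = 0.006403 mol.
Base is in excess by 0.006403 - 0.003559 = 0.002844 mol in a total volume of 0.03869 L.
[OH^-] = 0.002844/0.03869 = 0.07350 M, so pOH = 1.13 and pH = 14.00 - 1.13 = 12.87.

12.87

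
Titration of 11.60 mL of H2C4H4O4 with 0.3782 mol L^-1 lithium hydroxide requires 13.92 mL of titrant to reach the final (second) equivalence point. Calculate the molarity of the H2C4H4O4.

n(LiOH) = 0.3782 x 0.01392 = 0.005265 mol.
At the final (second) equivalence point, 2 mol OH^- react per mol H2C4H4O4, so n(H2C4H4O4) = 0.005265 / 2 = 0.002632 mol.
[H2C4H4O4] = 0.002632 / 0.01160 L = 0.227 M.

0.227 M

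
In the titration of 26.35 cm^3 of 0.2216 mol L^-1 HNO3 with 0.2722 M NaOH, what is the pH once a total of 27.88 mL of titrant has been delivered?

12.51

n(acid) = 0.2216 x 0.02635 = 0.005839 mol; n(NaOH) added = 0.2722 x 0.02788 = 0.007589 mol.
Base is in excess by 0.007589 - 0.005839 = 0.001750 mol in a total volume of 0.05423 L.
[OH^-] = 0.001750/0.05423 = 0.03227 M, so pOH = 1.49 and pH = 14.00 - 1.49 = 12.51.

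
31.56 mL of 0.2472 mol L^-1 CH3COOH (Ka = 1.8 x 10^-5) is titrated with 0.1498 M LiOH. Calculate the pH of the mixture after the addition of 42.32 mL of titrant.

Initial n(CH3COOH) = 0.2472 x 0.03156 = 0.007802 mol.
n(LiOH) added = 0.1498 x 0.04232 = 0.006340 mol, converting that many moles of CH3COOH to CH3COO-.
Remaining n(CH3COOH) = 0.001462 mol; n(CH3COO-) = 0.006340 mol.
By Henderson-Hasselbalch, pH = pKa + log([A^-]/[HA]) = 4.74 + log(0.006340/0.001462) = 4.74 + (+0.64) = 5.38.

5.38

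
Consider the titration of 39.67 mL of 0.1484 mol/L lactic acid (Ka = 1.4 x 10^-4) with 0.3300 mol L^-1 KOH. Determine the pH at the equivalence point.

8.43

n(HC3H5O3) = 0.1484 x 0.03967 = 0.005887 mol; V(KOH) at equivalence = 0.005887/0.3300 = 0.01784 L.
At equivalence all the acid is converted to C3H5O3-; total volume = 0.03967 + 0.01784 = 0.05751 L, so [C3H5O3-] = 0.005887/0.05751 = 0.1024 M.
Kb = Kw/Ka = 1.0e-14 / 1.4 x 10^-4 = 7.14e-11.
[OH^-] = sqrt(Kb x [C3H5O3-]) = sqrt(7.14e-11 x 0.1024) = 2.70e-6 M.
pOH = 5.57, so pH = 14.00 - 5.57 = 8.43.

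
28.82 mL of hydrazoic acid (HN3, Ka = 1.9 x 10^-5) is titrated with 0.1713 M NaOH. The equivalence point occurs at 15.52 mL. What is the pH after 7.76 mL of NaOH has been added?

4.72

7.76 mL is exactly half the equivalence volume (15.52/2), i.e. the half-equivalence point.
There, n(HA) = n(A^-), so pH = pKa = -log(1.9 x 10^-5) = 4.72.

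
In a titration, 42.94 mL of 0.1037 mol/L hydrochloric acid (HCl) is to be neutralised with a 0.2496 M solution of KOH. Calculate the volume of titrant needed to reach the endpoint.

n(HCl) = 0.1037 mol/L x 0.04294 L = 0.004453 mol.
At equivalence n(KOH) = n(HCl) = 0.004453 mol.
V(KOH) = 0.004453 / 0.2496 = 0.01784 L = 17.8 mL.

17.8 mL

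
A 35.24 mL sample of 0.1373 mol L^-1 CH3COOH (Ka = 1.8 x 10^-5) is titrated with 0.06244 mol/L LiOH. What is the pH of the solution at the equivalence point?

8.69

n(CH3COOH) = 0.1373 x 0.03524 = 0.004838 mol; V(LiOH) at equivalence = 0.004838/0.06244 = 0.07749 L.
At equivalence all the acid is converted to CH3COO-; total volume = 0.03524 + 0.07749 = 0.1127 L, so [CH3COO-] = 0.004838/0.1127 = 0.04292 M.
Kb = Kw/Ka = 1.0e-14 / 1.8 x 10^-5 = 5.56e-10.
[OH^-] = sqrt(Kb x [CH3COO-]) = sqrt(5.56e-10 x 0.04292) = 4.88e-6 M.
pOH = 5.31, so pH = 14.00 - 5.31 = 8.69.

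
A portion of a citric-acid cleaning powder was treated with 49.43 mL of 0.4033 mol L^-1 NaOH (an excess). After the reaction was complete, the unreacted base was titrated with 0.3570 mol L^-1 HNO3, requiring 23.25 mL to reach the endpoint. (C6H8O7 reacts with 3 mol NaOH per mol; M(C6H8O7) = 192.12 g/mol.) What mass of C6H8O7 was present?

Total n(NaOH) added = 0.4033 x 0.04943 = 0.01994 mol.
n(HNO3) used = 0.3570 x 0.02325 = 0.008300 mol, which equals the excess n(NaOH).
So n(NaOH) consumed by the sample = 0.01994 - 0.008300 = 0.01163 mol.
n(C6H8O7) = 0.01163 / 3 = 0.003878 mol.
mass = 0.003878 mol x 192.12 g/mol = 0.745 g.

0.745 g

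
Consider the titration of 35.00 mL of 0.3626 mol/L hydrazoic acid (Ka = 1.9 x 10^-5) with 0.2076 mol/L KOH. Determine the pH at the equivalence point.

n(HN3) = 0.3626 x 0.03500 = 0.01269 mol; V(KOH) at equivalence = 0.01269/0.2076 = 0.06113 L.
At equivalence all the acid is converted to N3-; total volume = 0.03500 + 0.06113 = 0.09613 L, so [N3-] = 0.01269/0.09613 = 0.1320 M.
Kb = Kw/Ka = 1.0e-14 / 1.9 x 10^-5 = 5.26e-10.
[OH^-] = sqrt(Kb x [N3-]) = sqrt(5.26e-10 x 0.1320) = 8.34e-6 M.
pOH = 5.08, so pH = 14.00 - 5.08 = 8.92.

8.92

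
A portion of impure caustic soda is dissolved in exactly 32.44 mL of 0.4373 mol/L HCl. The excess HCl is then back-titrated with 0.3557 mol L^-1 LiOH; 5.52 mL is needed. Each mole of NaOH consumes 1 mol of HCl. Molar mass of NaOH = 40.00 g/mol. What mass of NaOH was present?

0.489 g

Total n(HCl) added = 0.4373 x 0.03244 = 0.01419 mol.
n(LiOH) used = 0.3557 x 0.005520 = 0.001963 mol, which equals the excess n(HCl).
So n(HCl) consumed by the sample = 0.01419 - 0.001963 = 0.01222 mol.
n(NaOH) = 0.01222 / 1 = 0.01222 mol.
mass = 0.01222 mol x 40.00 g/mol = 0.489 g.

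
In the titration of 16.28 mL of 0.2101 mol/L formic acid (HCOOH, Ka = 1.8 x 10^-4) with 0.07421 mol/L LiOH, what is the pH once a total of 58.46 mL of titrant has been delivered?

n(acid) = 0.2101 x 0.01628 = 0.003420 mol; n(LiOH) added = 0.07421 x 0.05846 = 0.004338 mol.
Base is in excess by 0.004338 - 0.003420 = 0.0009179 mol in a total volume of 0.07474 L.
[OH^-] = 0.0009179/0.07474 = 0.01228 M, so pOH = 1.91 and pH = 14.00 - 1.91 = 12.09.

12.09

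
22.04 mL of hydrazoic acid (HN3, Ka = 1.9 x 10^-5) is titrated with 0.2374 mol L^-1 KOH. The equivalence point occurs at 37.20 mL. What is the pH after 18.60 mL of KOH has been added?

18.60 mL is exactly half the equivalence volume (37.20/2), i.e. the half-equivalence point.
There, n(HA) = n(A^-), so pH = pKa = -log(1.9 x 10^-5) = 4.72.

4.72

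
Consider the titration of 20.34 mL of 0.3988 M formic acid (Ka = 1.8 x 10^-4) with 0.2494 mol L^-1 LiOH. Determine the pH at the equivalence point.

n(HCOOH) = 0.3988 x 0.02034 = 0.008112 mol; V(LiOH) at equivalence = 0.008112/0.2494 = 0.03252 L.
At equivalence all the acid is converted to HCOO-; total volume = 0.02034 + 0.03252 = 0.05286 L, so [HCOO-] = 0.008112/0.05286 = 0.1534 M.
Kb = Kw/Ka = 1.0e-14 / 1.8 x 10^-4 = 5.56e-11.
[OH^-] = sqrt(Kb x [HCOO-]) = sqrt(5.56e-11 x 0.1534) = 2.92e-6 M.
pOH = 5.53, so pH = 14.00 - 5.53 = 8.47.

8.47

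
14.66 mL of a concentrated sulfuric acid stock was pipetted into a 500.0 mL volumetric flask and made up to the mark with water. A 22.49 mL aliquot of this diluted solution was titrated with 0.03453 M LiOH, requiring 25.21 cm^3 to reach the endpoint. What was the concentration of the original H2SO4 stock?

0.660 M

n(LiOH) = 0.03453 x 0.02521 = 0.0008705 mol.
n(H2SO4) in the aliquot = 0.0008705 x 1/2 = 0.0004353 mol.
[diluted H2SO4] = 0.0004353 / 0.02249 = 0.01935 M.
Dilution factor = 500.0/14.66 = 34.11, so [stock] = 0.01935 x 34.11 = 0.660 M.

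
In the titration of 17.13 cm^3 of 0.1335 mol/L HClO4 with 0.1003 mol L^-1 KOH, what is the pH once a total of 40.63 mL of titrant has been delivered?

n(acid) = 0.1335 x 0.01713 = 0.002287 mol; n(KOH) added = 0.1003 x 0.04063 = 0.004075 mol.
Base is in excess by 0.004075 - 0.002287 = 0.001788 mol in a total volume of 0.05776 L.
[OH^-] = 0.001788/0.05776 = 0.03096 M, so pOH = 1.51 and pH = 14.00 - 1.51 = 12.49.

12.49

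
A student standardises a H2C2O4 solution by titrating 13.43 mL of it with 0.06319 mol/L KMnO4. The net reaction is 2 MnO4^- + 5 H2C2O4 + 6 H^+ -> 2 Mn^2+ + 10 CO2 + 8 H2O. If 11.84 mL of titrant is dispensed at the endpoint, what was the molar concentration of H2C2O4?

0.139 M

n(KMnO4) = 0.06319 x 0.01184 = 0.0007482 mol.
From the balanced equation, 2 mol KMnO4 reacts with 5 mol H2C2O4, so n(H2C2O4) = 0.0007482 x 5/2 = 0.001870 mol.
[H2C2O4] = 0.001870 / 0.01343 L = 0.139 M.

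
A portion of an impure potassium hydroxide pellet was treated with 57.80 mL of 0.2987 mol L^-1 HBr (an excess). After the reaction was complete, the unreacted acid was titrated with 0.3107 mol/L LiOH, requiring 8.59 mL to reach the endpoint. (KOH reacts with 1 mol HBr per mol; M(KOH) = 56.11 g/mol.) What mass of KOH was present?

Total n(HBr) added = 0.2987 x 0.05780 = 0.01726 mol.
n(LiOH) used = 0.3107 x 0.008590 = 0.002669 mol, which equals the excess n(HBr).
So n(HBr) consumed by the sample = 0.01726 - 0.002669 = 0.01460 mol.
n(KOH) = 0.01460 / 1 = 0.01460 mol.
mass = 0.01460 mol x 56.11 g/mol = 0.819 g.

0.819 g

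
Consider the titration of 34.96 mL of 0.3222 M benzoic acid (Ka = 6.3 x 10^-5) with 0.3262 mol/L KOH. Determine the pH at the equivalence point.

8.71

n(C6H5COOH) = 0.3222 x 0.03496 = 0.01126 mol; V(KOH) at equivalence = 0.01126/0.3262 = 0.03453 L.
At equivalence all the acid is converted to C6H5COO-; total volume = 0.03496 + 0.03453 = 0.06949 L, so [C6H5COO-] = 0.01126/0.06949 = 0.1621 M.
Kb = Kw/Ka = 1.0e-14 / 6.3 x 10^-5 = 1.59e-10.
[OH^-] = sqrt(Kb x [C6H5COO-]) = sqrt(1.59e-10 x 0.1621) = 5.07e-6 M.
pOH = 5.29, so pH = 14.00 - 5.29 = 8.71.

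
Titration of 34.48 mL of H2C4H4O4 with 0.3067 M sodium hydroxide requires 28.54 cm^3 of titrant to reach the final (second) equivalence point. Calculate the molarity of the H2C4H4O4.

0.127 M

n(NaOH) = 0.3067 x 0.02854 = 0.008753 mol.
At the final (second) equivalence point, 2 mol OH^- react per mol H2C4H4O4, so n(H2C4H4O4) = 0.008753 / 2 = 0.004377 mol.
[H2C4H4O4] = 0.004377 / 0.03448 L = 0.127 M.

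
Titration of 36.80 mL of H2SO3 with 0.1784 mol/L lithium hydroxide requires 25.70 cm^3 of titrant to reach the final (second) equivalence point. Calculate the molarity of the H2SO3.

0.0623 M

n(LiOH) = 0.1784 x 0.02570 = 0.004585 mol.
At the final (second) equivalence point, 2 mol OH^- react per mol H2SO3, so n(H2SO3) = 0.004585 / 2 = 0.002292 mol.
[H2SO3] = 0.002292 / 0.03680 L = 0.0623 M.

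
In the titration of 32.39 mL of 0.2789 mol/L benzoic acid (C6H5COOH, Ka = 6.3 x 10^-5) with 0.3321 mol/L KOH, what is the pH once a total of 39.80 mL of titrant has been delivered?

n(acid) = 0.2789 x 0.03239 = 0.009034 mol; n(KOH) added = 0.3321 x 0.03980 = 0.01322 mol.
Base is in excess by 0.01322 - 0.009034 = 0.004184 mol in a total volume of 0.07219 L.
[OH^-] = 0.004184/0.07219 = 0.05796 M, so pOH = 1.24 and pH = 14.00 - 1.24 = 12.76.

12.76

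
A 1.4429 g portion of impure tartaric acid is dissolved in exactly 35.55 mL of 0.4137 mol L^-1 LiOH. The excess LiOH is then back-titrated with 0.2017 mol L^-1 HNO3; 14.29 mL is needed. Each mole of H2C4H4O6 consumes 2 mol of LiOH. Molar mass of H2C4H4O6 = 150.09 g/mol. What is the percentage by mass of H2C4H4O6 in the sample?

Total n(LiOH) added = 0.4137 x 0.03555 = 0.01471 mol.
n(HNO3) used = 0.2017 x 0.01429 = 0.002882 mol, which equals the excess n(LiOH).
So n(LiOH) consumed by the sample = 0.01471 - 0.002882 = 0.01182 mol.
n(H2C4H4O6) = 0.01182 / 2 = 0.005912 mol.
mass H2C4H4O6 = 0.005912 x 150.09 = 0.8874 g, so %H2C4H4O6 = 0.8874/1.4429 x 100 = 61.5%.

61.5%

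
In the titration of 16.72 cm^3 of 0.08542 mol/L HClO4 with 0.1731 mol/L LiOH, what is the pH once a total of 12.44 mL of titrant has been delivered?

12.40

n(acid) = 0.08542 x 0.01672 = 0.001428 mol; n(LiOH) added = 0.1731 x 0.01244 = 0.002153 mol.
Base is in excess by 0.002153 - 0.001428 = 0.0007251 mol in a total volume of 0.02916 L.
[OH^-] = 0.0007251/0.02916 = 0.02487 M, so pOH = 1.60 and pH = 14.00 - 1.60 = 12.40.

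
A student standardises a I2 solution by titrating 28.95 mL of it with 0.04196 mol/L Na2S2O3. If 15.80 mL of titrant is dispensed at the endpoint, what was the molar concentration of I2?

0.0115 M

n(Na2S2O3) = 0.04196 x 0.01580 = 0.0006630 mol.
From the balanced equation, 2 mol Na2S2O3 reacts with 1 mol I2, so n(I2) = 0.0006630 x 1/2 = 0.0003315 mol.
[I2] = 0.0003315 / 0.02895 L = 0.0115 M.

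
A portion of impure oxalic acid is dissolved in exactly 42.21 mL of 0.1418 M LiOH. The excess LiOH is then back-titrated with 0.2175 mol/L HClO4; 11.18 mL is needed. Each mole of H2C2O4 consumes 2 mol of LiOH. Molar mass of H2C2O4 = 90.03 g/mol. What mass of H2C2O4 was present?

Total n(LiOH) added = 0.1418 x 0.04221 = 0.005985 mol.
n(HClO4) used = 0.2175 x 0.01118 = 0.002432 mol, which equals the excess n(LiOH).
So n(LiOH) consumed by the sample = 0.005985 - 0.002432 = 0.003554 mol.
n(H2C2O4) = 0.003554 / 2 = 0.001777 mol.
mass = 0.001777 mol x 90.03 g/mol = 0.160 g.

0.160 g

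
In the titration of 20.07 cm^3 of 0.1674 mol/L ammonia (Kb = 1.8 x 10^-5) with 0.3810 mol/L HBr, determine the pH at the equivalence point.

n(NH3) = 0.1674 x 0.02007 = 0.003360 mol; V(HBr) at equivalence = 0.003360/0.3810 = 0.008818 L.
At equivalence the base is fully converted to NH4+; total volume = 0.02889 L, so [NH4+] = 0.003360/0.02889 = 0.1163 M.
Ka(NH4+) = Kw/Kb = 1.0e-14 / 1.8 x 10^-5 = 5.56e-10.
[H^+] = sqrt(Ka x [NH4+]) = sqrt(5.56e-10 x 0.1163) = 8.04e-6 M.
pH = -log(8.04e-6) = 5.09.

5.09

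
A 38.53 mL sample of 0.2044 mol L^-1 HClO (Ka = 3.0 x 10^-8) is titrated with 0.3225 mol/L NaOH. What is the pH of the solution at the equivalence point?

10.31

n(HClO) = 0.2044 x 0.03853 = 0.007876 mol; V(NaOH) at equivalence = 0.007876/0.3225 = 0.02442 L.
At equivalence all the acid is converted to ClO-; total volume = 0.03853 + 0.02442 = 0.06295 L, so [ClO-] = 0.007876/0.06295 = 0.1251 M.
Kb = Kw/Ka = 1.0e-14 / 3.0 x 10^-8 = 3.33e-7.
[OH^-] = sqrt(Kb x [ClO-]) = sqrt(3.33e-7 x 0.1251) = 0.000204 M.
pOH = 3.69, so pH = 14.00 - 3.69 = 10.31.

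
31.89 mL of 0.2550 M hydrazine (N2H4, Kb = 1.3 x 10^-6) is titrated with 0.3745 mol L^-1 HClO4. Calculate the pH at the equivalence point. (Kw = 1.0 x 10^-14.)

4.47

n(N2H4) = 0.2550 x 0.03189 = 0.008132 mol; V(HClO4) at equivalence = 0.008132/0.3745 = 0.02171 L.
At equivalence the base is fully converted to N2H5+; total volume = 0.05360 L, so [N2H5+] = 0.008132/0.05360 = 0.1517 M.
Ka(N2H5+) = Kw/Kb = 1.0e-14 / 1.3 x 10^-6 = 7.69e-9.
[H^+] = sqrt(Ka x [N2H5+]) = sqrt(7.69e-9 x 0.1517) = 3.42e-5 M.
pH = -log(3.42e-5) = 4.47.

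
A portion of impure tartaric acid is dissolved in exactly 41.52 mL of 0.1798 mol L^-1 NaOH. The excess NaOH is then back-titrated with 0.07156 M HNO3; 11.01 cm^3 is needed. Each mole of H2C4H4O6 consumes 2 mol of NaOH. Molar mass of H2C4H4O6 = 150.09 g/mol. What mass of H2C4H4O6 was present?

Total n(NaOH) added = 0.1798 x 0.04152 = 0.007465 mol.
n(HNO3) used = 0.07156 x 0.01101 = 0.0007879 mol, which equals the excess n(NaOH).
So n(NaOH) consumed by the sample = 0.007465 - 0.0007879 = 0.006677 mol.
n(H2C4H4O6) = 0.006677 / 2 = 0.003339 mol.
mass = 0.003339 mol x 150.09 g/mol = 0.501 g.

0.501 g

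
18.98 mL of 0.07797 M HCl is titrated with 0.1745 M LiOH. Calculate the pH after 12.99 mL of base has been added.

n(acid) = 0.07797 x 0.01898 = 0.001480 mol; n(LiOH) added = 0.1745 x 0.01299 = 0.002267 mol.
Base is in excess by 0.002267 - 0.001480 = 0.0007869 mol in a total volume of 0.03197 L.
[OH^-] = 0.0007869/0.03197 = 0.02461 M, so pOH = 1.61 and pH = 14.00 - 1.61 = 12.39.

12.39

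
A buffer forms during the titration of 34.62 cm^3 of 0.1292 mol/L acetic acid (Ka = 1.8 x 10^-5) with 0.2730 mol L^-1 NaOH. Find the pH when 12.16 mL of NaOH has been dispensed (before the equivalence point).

5.20

Initial n(CH3COOH) = 0.1292 x 0.03462 = 0.004473 mol.
n(NaOH) added = 0.2730 x 0.01216 = 0.003320 mol, converting that many moles of CH3COOH to CH3COO-.
Remaining n(CH3COOH) = 0.001153 mol; n(CH3COO-) = 0.003320 mol.
By Henderson-Hasselbalch, pH = pKa + log([A^-]/[HA]) = 4.74 + log(0.003320/0.001153) = 4.74 + (+0.46) = 5.20.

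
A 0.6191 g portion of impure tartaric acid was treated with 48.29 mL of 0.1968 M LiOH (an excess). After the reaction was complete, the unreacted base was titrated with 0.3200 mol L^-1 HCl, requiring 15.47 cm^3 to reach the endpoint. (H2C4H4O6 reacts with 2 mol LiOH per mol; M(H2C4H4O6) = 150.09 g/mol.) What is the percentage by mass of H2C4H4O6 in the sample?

55.2%

Total n(LiOH) added = 0.1968 x 0.04829 = 0.009503 mol.
n(HCl) used = 0.3200 x 0.01547 = 0.004950 mol, which equals the excess n(LiOH).
So n(LiOH) consumed by the sample = 0.009503 - 0.004950 = 0.004553 mol.
n(H2C4H4O6) = 0.004553 / 2 = 0.002277 mol.
mass H2C4H4O6 = 0.002277 x 150.09 = 0.3417 g, so %H2C4H4O6 = 0.3417/0.6191 x 100 = 55.2%.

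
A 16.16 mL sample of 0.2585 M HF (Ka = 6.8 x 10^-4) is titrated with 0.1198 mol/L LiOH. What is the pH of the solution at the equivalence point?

n(HF) = 0.2585 x 0.01616 = 0.004177 mol; V(LiOH) at equivalence = 0.004177/0.1198 = 0.03487 L.
At equivalence all the acid is converted to F-; total volume = 0.01616 + 0.03487 = 0.05103 L, so [F-] = 0.004177/0.05103 = 0.08186 M.
Kb = Kw/Ka = 1.0e-14 / 6.8 x 10^-4 = 1.47e-11.
[OH^-] = sqrt(Kb x [F-]) = sqrt(1.47e-11 x 0.08186) = 1.10e-6 M.
pOH = 5.96, so pH = 14.00 - 5.96 = 8.04.

8.04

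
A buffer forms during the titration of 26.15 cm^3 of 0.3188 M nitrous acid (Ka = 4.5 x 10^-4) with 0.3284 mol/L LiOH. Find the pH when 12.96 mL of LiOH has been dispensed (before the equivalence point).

Initial n(HNO2) = 0.3188 x 0.02615 = 0.008337 mol.
n(LiOH) added = 0.3284 x 0.01296 = 0.004256 mol, converting that many moles of HNO2 to NO2-.
Remaining n(HNO2) = 0.004081 mol; n(NO2-) = 0.004256 mol.
By Henderson-Hasselbalch, pH = pKa + log([A^-]/[HA]) = 3.35 + log(0.004256/0.004081) = 3.35 + (+0.02) = 3.37.

3.37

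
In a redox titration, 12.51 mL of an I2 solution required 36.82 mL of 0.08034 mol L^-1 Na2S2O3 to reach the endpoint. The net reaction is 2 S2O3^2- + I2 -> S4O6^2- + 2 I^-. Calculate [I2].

0.118 M

n(Na2S2O3) = 0.08034 x 0.03682 = 0.002958 mol.
From the balanced equation, 2 mol Na2S2O3 reacts with 1 mol I2, so n(I2) = 0.002958 x 1/2 = 0.001479 mol.
[I2] = 0.001479 / 0.01251 L = 0.118 M.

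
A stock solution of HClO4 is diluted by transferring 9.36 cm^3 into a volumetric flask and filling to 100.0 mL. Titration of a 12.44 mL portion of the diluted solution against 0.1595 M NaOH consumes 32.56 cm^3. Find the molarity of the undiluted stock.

n(NaOH) = 0.1595 x 0.03256 = 0.005193 mol.
n(HClO4) in the aliquot = 0.005193 mol.
[diluted HClO4] = 0.005193 / 0.01244 = 0.4175 M.
Dilution factor = 100.0/9.360 = 10.68, so [stock] = 0.4175 x 10.68 = 4.46 M.

4.46 M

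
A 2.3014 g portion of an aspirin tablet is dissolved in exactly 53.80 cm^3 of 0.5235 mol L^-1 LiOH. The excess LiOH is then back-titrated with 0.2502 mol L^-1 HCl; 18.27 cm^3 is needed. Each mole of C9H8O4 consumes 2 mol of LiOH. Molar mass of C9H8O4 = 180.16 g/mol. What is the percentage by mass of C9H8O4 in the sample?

Total n(LiOH) added = 0.5235 x 0.05380 = 0.02816 mol.
n(HCl) used = 0.2502 x 0.01827 = 0.004571 mol, which equals the excess n(LiOH).
So n(LiOH) consumed by the sample = 0.02816 - 0.004571 = 0.02359 mol.
n(C9H8O4) = 0.02359 / 2 = 0.01180 mol.
mass C9H8O4 = 0.01180 x 180.16 = 2.125 g, so %C9H8O4 = 2.125/2.3014 x 100 = 92.3%.

92.3%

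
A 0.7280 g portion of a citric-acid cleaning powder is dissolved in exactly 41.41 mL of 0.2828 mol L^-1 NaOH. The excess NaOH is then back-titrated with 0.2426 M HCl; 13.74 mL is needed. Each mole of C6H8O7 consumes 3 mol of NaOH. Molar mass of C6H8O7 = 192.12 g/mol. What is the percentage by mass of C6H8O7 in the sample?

73.7%

Total n(NaOH) added = 0.2828 x 0.04141 = 0.01171 mol.
n(HCl) used = 0.2426 x 0.01374 = 0.003333 mol, which equals the excess n(NaOH).
So n(NaOH) consumed by the sample = 0.01171 - 0.003333 = 0.008377 mol.
n(C6H8O7) = 0.008377 / 3 = 0.002792 mol.
mass C6H8O7 = 0.002792 x 192.12 = 0.5365 g, so %C6H8O7 = 0.5365/0.7280 x 100 = 73.7%.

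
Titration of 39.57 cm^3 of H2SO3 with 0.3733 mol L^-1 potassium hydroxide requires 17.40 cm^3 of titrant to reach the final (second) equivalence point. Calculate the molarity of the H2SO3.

n(KOH) = 0.3733 x 0.01740 = 0.006495 mol.
At the final (second) equivalence point, 2 mol OH^- react per mol H2SO3, so n(H2SO3) = 0.006495 / 2 = 0.003248 mol.
[H2SO3] = 0.003248 / 0.03957 L = 0.0821 M.

0.0821 M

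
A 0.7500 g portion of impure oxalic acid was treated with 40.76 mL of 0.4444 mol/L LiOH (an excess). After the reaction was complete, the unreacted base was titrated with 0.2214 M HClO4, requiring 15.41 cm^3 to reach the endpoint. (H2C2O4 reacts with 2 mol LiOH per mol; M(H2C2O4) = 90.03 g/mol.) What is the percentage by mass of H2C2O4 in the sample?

88.2%

Total n(LiOH) added = 0.4444 x 0.04076 = 0.01811 mol.
n(HClO4) used = 0.2214 x 0.01541 = 0.003412 mol, which equals the excess n(LiOH).
So n(LiOH) consumed by the sample = 0.01811 - 0.003412 = 0.01470 mol.
n(H2C2O4) = 0.01470 / 2 = 0.007351 mol.
mass H2C2O4 = 0.007351 x 90.03 = 0.6618 g, so %H2C2O4 = 0.6618/0.7500 x 100 = 88.2%.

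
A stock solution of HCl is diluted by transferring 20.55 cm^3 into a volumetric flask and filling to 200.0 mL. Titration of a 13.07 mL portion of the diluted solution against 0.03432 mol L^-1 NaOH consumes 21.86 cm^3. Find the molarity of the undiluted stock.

n(NaOH) = 0.03432 x 0.02186 = 0.0007502 mol.
n(HCl) in the aliquot = 0.0007502 mol.
[diluted HCl] = 0.0007502 / 0.01307 = 0.05740 M.
Dilution factor = 200.0/20.55 = 9.732, so [stock] = 0.05740 x 9.732 = 0.559 M.

0.559 M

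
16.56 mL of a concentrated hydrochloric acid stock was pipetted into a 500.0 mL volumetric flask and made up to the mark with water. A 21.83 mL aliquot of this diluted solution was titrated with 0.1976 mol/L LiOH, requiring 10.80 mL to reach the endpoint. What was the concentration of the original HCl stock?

n(LiOH) = 0.1976 x 0.01080 = 0.002134 mol.
n(HCl) in the aliquot = 0.002134 mol.
[diluted HCl] = 0.002134 / 0.02183 = 0.09776 M.
Dilution factor = 500.0/16.56 = 30.19, so [stock] = 0.09776 x 30.19 = 2.95 M.

2.95 M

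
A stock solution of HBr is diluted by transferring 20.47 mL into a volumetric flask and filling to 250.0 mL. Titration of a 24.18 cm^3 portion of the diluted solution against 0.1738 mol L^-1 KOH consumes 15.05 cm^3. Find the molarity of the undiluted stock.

1.32 M

n(KOH) = 0.1738 x 0.01505 = 0.002616 mol.
n(HBr) in the aliquot = 0.002616 mol.
[diluted HBr] = 0.002616 / 0.02418 = 0.1082 M.
Dilution factor = 250.0/20.47 = 12.21, so [stock] = 0.1082 x 12.21 = 1.32 M.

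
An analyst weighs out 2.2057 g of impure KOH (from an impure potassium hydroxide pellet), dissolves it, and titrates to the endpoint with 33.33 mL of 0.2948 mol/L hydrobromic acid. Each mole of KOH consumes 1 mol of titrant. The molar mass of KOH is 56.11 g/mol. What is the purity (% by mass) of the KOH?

25.0%

n(HBr) = 0.2948 x 0.03333 = 0.009826 mol.
n(KOH) = 0.009826 / 1 = 0.009826 mol.
mass of KOH = 0.009826 x 56.11 = 0.5513 g.
% purity = 0.5513 / 2.2057 x 100 = 25.0%.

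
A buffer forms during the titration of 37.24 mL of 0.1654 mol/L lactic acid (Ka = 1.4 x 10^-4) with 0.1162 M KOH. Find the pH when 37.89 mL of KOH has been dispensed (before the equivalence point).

4.25

Initial n(HC3H5O3) = 0.1654 x 0.03724 = 0.006159 mol.
n(KOH) added = 0.1162 x 0.03789 = 0.004403 mol, converting that many moles of HC3H5O3 to C3H5O3-.
Remaining n(HC3H5O3) = 0.001757 mol; n(C3H5O3-) = 0.004403 mol.
By Henderson-Hasselbalch, pH = pKa + log([A^-]/[HA]) = 3.85 + log(0.004403/0.001757) = 3.85 + (+0.40) = 4.25.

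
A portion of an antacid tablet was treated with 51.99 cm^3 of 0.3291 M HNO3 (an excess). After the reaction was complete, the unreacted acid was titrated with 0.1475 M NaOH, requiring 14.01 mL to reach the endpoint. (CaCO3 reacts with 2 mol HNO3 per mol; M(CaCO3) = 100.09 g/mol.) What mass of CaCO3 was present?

0.753 g

Total n(HNO3) added = 0.3291 x 0.05199 = 0.01711 mol.
n(NaOH) used = 0.1475 x 0.01401 = 0.002066 mol, which equals the excess n(HNO3).
So n(HNO3) consumed by the sample = 0.01711 - 0.002066 = 0.01504 mol.
n(CaCO3) = 0.01504 / 2 = 0.007522 mol.
mass = 0.007522 mol x 100.09 g/mol = 0.753 g.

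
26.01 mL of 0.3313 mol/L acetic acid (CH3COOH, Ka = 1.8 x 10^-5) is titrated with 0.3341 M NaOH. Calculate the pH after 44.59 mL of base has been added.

12.95

n(acid) = 0.3313 x 0.02601 = 0.008617 mol; n(NaOH) added = 0.3341 x 0.04459 = 0.01490 mol.
Base is in excess by 0.01490 - 0.008617 = 0.006280 mol in a total volume of 0.07060 L.
[OH^-] = 0.006280/0.07060 = 0.08896 M, so pOH = 1.05 and pH = 14.00 - 1.05 = 12.95.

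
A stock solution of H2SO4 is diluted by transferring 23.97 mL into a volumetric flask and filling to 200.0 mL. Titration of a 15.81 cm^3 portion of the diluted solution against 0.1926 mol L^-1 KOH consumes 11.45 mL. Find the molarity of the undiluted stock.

n(KOH) = 0.1926 x 0.01145 = 0.002205 mol.
n(H2SO4) in the aliquot = 0.002205 x 1/2 = 0.001103 mol.
[diluted H2SO4] = 0.001103 / 0.01581 = 0.06974 M.
Dilution factor = 200.0/23.97 = 8.344, so [stock] = 0.06974 x 8.344 = 0.582 M.

0.582 M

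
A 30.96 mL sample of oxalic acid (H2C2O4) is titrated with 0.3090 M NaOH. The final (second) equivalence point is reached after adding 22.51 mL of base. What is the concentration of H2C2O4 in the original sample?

n(NaOH) = 0.3090 x 0.02251 = 0.006956 mol.
At the final (second) equivalence point, 2 mol OH^- react per mol H2C2O4, so n(H2C2O4) = 0.006956 / 2 = 0.003478 mol.
[H2C2O4] = 0.003478 / 0.03096 L = 0.112 M.

0.112 M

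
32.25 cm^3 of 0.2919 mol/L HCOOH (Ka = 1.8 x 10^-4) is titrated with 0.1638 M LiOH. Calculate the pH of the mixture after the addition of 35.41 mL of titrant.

Initial n(HCOOH) = 0.2919 x 0.03225 = 0.009414 mol.
n(LiOH) added = 0.1638 x 0.03541 = 0.005800 mol, converting that many moles of HCOOH to HCOO-.
Remaining n(HCOOH) = 0.003614 mol; n(HCOO-) = 0.005800 mol.
By Henderson-Hasselbalch, pH = pKa + log([A^-]/[HA]) = 3.74 + log(0.005800/0.003614) = 3.74 + (+0.21) = 3.95.

3.95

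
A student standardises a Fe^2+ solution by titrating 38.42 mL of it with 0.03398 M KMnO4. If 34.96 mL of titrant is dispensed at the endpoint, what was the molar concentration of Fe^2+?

n(KMnO4) = 0.03398 x 0.03496 = 0.001188 mol.
From the balanced equation, 1 mol KMnO4 reacts with 5 mol Fe^2+, so n(Fe^2+) = 0.001188 x 5/1 = 0.005940 mol.
[Fe^2+] = 0.005940 / 0.03842 L = 0.155 M.

0.155 M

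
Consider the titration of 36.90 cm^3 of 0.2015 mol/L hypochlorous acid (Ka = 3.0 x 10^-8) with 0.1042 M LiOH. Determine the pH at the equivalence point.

10.18

n(HClO) = 0.2015 x 0.03690 = 0.007435 mol; V(LiOH) at equivalence = 0.007435/0.1042 = 0.07136 L.
At equivalence all the acid is converted to ClO-; total volume = 0.03690 + 0.07136 = 0.1083 L, so [ClO-] = 0.007435/0.1083 = 0.06868 M.
Kb = Kw/Ka = 1.0e-14 / 3.0 x 10^-8 = 3.33e-7.
[OH^-] = sqrt(Kb x [ClO-]) = sqrt(3.33e-7 x 0.06868) = 0.000151 M.
pOH = 3.82, so pH = 14.00 - 3.82 = 10.18.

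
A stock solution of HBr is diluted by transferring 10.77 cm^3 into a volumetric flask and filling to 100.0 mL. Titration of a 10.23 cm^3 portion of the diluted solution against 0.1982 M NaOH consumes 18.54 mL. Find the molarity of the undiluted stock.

n(NaOH) = 0.1982 x 0.01854 = 0.003675 mol.
n(HBr) in the aliquot = 0.003675 mol.
[diluted HBr] = 0.003675 / 0.01023 = 0.3592 M.
Dilution factor = 100.0/10.77 = 9.285, so [stock] = 0.3592 x 9.285 = 3.34 M.

3.34 M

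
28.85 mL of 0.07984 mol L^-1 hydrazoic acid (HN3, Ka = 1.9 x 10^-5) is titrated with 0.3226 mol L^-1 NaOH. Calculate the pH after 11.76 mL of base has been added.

12.56

n(acid) = 0.07984 x 0.02885 = 0.002303 mol; n(NaOH) added = 0.3226 x 0.01176 = 0.003794 mol.
Base is in excess by 0.003794 - 0.002303 = 0.001490 mol in a total volume of 0.04061 L.
[OH^-] = 0.001490/0.04061 = 0.03670 M, so pOH = 1.44 and pH = 14.00 - 1.44 = 12.56.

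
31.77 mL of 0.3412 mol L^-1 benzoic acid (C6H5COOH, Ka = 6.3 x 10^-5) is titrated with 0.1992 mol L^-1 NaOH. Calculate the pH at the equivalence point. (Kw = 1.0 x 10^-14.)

8.65

n(C6H5COOH) = 0.3412 x 0.03177 = 0.01084 mol; V(NaOH) at equivalence = 0.01084/0.1992 = 0.05442 L.
At equivalence all the acid is converted to C6H5COO-; total volume = 0.03177 + 0.05442 = 0.08619 L, so [C6H5COO-] = 0.01084/0.08619 = 0.1258 M.
Kb = Kw/Ka = 1.0e-14 / 6.3 x 10^-5 = 1.59e-10.
[OH^-] = sqrt(Kb x [C6H5COO-]) = sqrt(1.59e-10 x 0.1258) = 4.47e-6 M.
pOH = 5.35, so pH = 14.00 - 5.35 = 8.65.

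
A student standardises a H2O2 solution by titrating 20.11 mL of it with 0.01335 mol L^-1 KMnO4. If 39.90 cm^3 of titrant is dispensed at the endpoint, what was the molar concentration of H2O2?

0.0662 M

n(KMnO4) = 0.01335 x 0.03990 = 0.0005327 mol.
From the balanced equation, 2 mol KMnO4 reacts with 5 mol H2O2, so n(H2O2) = 0.0005327 x 5/2 = 0.001332 mol.
[H2O2] = 0.001332 / 0.02011 L = 0.0662 M.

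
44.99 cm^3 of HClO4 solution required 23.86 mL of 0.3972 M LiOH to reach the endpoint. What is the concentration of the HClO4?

0.211 M

n(LiOH) delivered = 0.3972 x 0.02386 = 0.009477 mol.
For a 1:1 reaction, n(HClO4) = 0.009477 mol.
[HClO4] = 0.009477 mol / 0.04499 L = 0.211 M.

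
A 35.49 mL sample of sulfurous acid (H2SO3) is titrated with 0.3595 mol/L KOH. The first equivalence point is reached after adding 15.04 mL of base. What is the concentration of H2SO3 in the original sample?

n(KOH) = 0.3595 x 0.01504 = 0.005407 mol.
At the first equivalence point, 1 mol OH^- react per mol H2SO3, so n(H2SO3) = 0.005407 / 1 = 0.005407 mol.
[H2SO3] = 0.005407 / 0.03549 L = 0.152 M.

0.152 M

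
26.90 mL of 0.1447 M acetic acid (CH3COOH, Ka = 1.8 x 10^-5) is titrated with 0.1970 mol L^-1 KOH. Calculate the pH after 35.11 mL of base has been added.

n(acid) = 0.1447 x 0.02690 = 0.003892 mol; n(KOH) added = 0.1970 x 0.03511 = 0.006917 mol.
Base is in excess by 0.006917 - 0.003892 = 0.003024 mol in a total volume of 0.06201 L.
[OH^-] = 0.003024/0.06201 = 0.04877 M, so pOH = 1.31 and pH = 14.00 - 1.31 = 12.69.

12.69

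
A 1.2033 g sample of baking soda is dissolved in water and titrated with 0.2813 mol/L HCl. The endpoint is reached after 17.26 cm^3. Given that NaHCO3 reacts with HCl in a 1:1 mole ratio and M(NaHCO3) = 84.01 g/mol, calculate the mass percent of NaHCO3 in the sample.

33.9%

n(HCl) = 0.2813 x 0.01726 = 0.004855 mol.
n(NaHCO3) = 0.004855 / 1 = 0.004855 mol.
mass of NaHCO3 = 0.004855 x 84.01 = 0.4079 g.
% purity = 0.4079 / 1.2033 x 100 = 33.9%.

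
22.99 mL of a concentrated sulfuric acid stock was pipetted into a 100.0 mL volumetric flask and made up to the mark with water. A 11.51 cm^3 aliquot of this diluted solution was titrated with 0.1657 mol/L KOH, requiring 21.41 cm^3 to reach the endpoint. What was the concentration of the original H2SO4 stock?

0.670 M

n(KOH) = 0.1657 x 0.02141 = 0.003548 mol.
n(H2SO4) in the aliquot = 0.003548 x 1/2 = 0.001774 mol.
[diluted H2SO4] = 0.001774 / 0.01151 = 0.1541 M.
Dilution factor = 100.0/22.99 = 4.350, so [stock] = 0.1541 x 4.350 = 0.670 M.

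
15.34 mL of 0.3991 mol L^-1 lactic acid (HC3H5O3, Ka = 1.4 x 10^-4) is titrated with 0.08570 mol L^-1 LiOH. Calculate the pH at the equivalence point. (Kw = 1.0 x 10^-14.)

8.35

n(HC3H5O3) = 0.3991 x 0.01534 = 0.006122 mol; V(LiOH) at equivalence = 0.006122/0.08570 = 0.07144 L.
At equivalence all the acid is converted to C3H5O3-; total volume = 0.01534 + 0.07144 = 0.08678 L, so [C3H5O3-] = 0.006122/0.08678 = 0.07055 M.
Kb = Kw/Ka = 1.0e-14 / 1.4 x 10^-4 = 7.14e-11.
[OH^-] = sqrt(Kb x [C3H5O3-]) = sqrt(7.14e-11 x 0.07055) = 2.24e-6 M.
pOH = 5.65, so pH = 14.00 - 5.65 = 8.35.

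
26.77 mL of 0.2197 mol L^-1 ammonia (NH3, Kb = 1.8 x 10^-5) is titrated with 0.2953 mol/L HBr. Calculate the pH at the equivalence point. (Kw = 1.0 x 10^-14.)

5.08

n(NH3) = 0.2197 x 0.02677 = 0.005881 mol; V(HBr) at equivalence = 0.005881/0.2953 = 0.01992 L.
At equivalence the base is fully converted to NH4+; total volume = 0.04669 L, so [NH4+] = 0.005881/0.04669 = 0.1260 M.
Ka(NH4+) = Kw/Kb = 1.0e-14 / 1.8 x 10^-5 = 5.56e-10.
[H^+] = sqrt(Ka x [NH4+]) = sqrt(5.56e-10 x 0.1260) = 8.37e-6 M.
pH = -log(8.37e-6) = 5.08.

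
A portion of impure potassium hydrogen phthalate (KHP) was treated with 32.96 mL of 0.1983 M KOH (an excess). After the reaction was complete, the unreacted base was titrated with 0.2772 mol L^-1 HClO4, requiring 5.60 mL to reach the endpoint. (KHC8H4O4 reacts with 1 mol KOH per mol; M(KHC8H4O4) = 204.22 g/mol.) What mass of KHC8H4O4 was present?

Total n(KOH) added = 0.1983 x 0.03296 = 0.006536 mol.
n(HClO4) used = 0.2772 x 0.005600 = 0.001552 mol, which equals the excess n(KOH).
So n(KOH) consumed by the sample = 0.006536 - 0.001552 = 0.004984 mol.
n(KHC8H4O4) = 0.004984 / 1 = 0.004984 mol.
mass = 0.004984 mol x 204.22 g/mol = 1.02 g.

1.02 g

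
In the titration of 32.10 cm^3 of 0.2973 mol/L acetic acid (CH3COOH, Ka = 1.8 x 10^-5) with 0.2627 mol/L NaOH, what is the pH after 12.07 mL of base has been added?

4.44

Initial n(CH3COOH) = 0.2973 x 0.03210 = 0.009543 mol.
n(NaOH) added = 0.2627 x 0.01207 = 0.003171 mol, converting that many moles of CH3COOH to CH3COO-.
Remaining n(CH3COOH) = 0.006373 mol; n(CH3COO-) = 0.003171 mol.
By Henderson-Hasselbalch, pH = pKa + log([A^-]/[HA]) = 4.74 + log(0.003171/0.006373) = 4.74 + (-0.30) = 4.44.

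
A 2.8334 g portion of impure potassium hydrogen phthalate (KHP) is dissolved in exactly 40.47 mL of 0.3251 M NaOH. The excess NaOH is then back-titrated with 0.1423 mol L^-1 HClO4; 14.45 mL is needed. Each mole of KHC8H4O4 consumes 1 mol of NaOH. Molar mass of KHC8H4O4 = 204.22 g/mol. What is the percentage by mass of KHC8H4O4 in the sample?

Total n(NaOH) added = 0.3251 x 0.04047 = 0.01316 mol.
n(HClO4) used = 0.1423 x 0.01445 = 0.002056 mol, which equals the excess n(NaOH).
So n(NaOH) consumed by the sample = 0.01316 - 0.002056 = 0.01110 mol.
n(KHC8H4O4) = 0.01110 / 1 = 0.01110 mol.
mass KHC8H4O4 = 0.01110 x 204.22 = 2.267 g, so %KHC8H4O4 = 2.267/2.8334 x 100 = 80.0%.

80.0%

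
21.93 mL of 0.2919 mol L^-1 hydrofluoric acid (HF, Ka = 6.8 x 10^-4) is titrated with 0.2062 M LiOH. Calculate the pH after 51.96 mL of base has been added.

12.77

n(acid) = 0.2919 x 0.02193 = 0.006401 mol; n(LiOH) added = 0.2062 x 0.05196 = 0.01071 mol.
Base is in excess by 0.01071 - 0.006401 = 0.004313 mol in a total volume of 0.07389 L.
[OH^-] = 0.004313/0.07389 = 0.05837 M, so pOH = 1.23 and pH = 14.00 - 1.23 = 12.77.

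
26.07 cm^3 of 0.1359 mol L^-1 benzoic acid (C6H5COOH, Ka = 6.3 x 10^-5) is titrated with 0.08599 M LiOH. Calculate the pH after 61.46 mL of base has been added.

n(acid) = 0.1359 x 0.02607 = 0.003543 mol; n(LiOH) added = 0.08599 x 0.06146 = 0.005285 mol.
Base is in excess by 0.005285 - 0.003543 = 0.001742 mol in a total volume of 0.08753 L.
[OH^-] = 0.001742/0.08753 = 0.01990 M, so pOH = 1.70 and pH = 14.00 - 1.70 = 12.30.

12.30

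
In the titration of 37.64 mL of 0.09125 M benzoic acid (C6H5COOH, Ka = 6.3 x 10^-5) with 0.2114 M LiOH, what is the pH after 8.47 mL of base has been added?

Initial n(C6H5COOH) = 0.09125 x 0.03764 = 0.003435 mol.
n(LiOH) added = 0.2114 x 0.008470 = 0.001791 mol, converting that many moles of C6H5COOH to C6H5COO-.
Remaining n(C6H5COOH) = 0.001644 mol; n(C6H5COO-) = 0.001791 mol.
By Henderson-Hasselbalch, pH = pKa + log([A^-]/[HA]) = 4.20 + log(0.001791/0.001644) = 4.20 + (+0.04) = 4.24.

4.24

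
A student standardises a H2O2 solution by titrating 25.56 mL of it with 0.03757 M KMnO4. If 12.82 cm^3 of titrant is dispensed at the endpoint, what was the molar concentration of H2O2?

n(KMnO4) = 0.03757 x 0.01282 = 0.0004816 mol.
From the balanced equation, 2 mol KMnO4 reacts with 5 mol H2O2, so n(H2O2) = 0.0004816 x 5/2 = 0.001204 mol.
[H2O2] = 0.001204 / 0.02556 L = 0.0471 M.

0.0471 M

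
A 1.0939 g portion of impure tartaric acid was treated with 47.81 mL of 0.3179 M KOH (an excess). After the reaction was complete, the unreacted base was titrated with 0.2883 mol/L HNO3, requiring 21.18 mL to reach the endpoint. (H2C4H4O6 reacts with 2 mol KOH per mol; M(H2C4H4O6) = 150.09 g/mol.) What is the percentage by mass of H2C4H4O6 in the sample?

62.4%

Total n(KOH) added = 0.3179 x 0.04781 = 0.01520 mol.
n(HNO3) used = 0.2883 x 0.02118 = 0.006106 mol, which equals the excess n(KOH).
So n(KOH) consumed by the sample = 0.01520 - 0.006106 = 0.009093 mol.
n(H2C4H4O6) = 0.009093 / 2 = 0.004546 mol.
mass H2C4H4O6 = 0.004546 x 150.09 = 0.6824 g, so %H2C4H4O6 = 0.6824/1.0939 x 100 = 62.4%.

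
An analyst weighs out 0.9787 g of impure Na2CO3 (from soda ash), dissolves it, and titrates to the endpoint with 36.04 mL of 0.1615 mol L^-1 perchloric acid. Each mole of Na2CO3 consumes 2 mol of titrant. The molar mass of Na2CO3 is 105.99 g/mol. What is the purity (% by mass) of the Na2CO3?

n(HClO4) = 0.1615 x 0.03604 = 0.005820 mol.
n(Na2CO3) = 0.005820 / 2 = 0.002910 mol.
mass of Na2CO3 = 0.002910 x 105.99 = 0.3085 g.
% purity = 0.3085 / 0.9787 x 100 = 31.5%.

31.5%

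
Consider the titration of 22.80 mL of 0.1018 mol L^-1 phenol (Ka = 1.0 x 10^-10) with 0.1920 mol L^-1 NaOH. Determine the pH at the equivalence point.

n(C6H5OH) = 0.1018 x 0.02280 = 0.002321 mol; V(NaOH) at equivalence = 0.002321/0.1920 = 0.01209 L.
At equivalence all the acid is converted to C6H5O-; total volume = 0.02280 + 0.01209 = 0.03489 L, so [C6H5O-] = 0.002321/0.03489 = 0.06653 M.
Kb = Kw/Ka = 1.0e-14 / 1.0 x 10^-10 = 0.000100.
[OH^-] = sqrt(Kb x [C6H5O-]) = sqrt(0.000100 x 0.06653) = 0.00258 M.
pOH = 2.59, so pH = 14.00 - 2.59 = 11.41.

11.41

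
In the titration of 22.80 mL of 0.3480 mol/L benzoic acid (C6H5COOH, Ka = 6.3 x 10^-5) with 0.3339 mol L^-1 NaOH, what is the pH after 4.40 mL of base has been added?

3.56

Initial n(C6H5COOH) = 0.3480 x 0.02280 = 0.007934 mol.
n(NaOH) added = 0.3339 x 0.004400 = 0.001469 mol, converting that many moles of C6H5COOH to C6H5COO-.
Remaining n(C6H5COOH) = 0.006465 mol; n(C6H5COO-) = 0.001469 mol.
By Henderson-Hasselbalch, pH = pKa + log([A^-]/[HA]) = 4.20 + log(0.001469/0.006465) = 4.20 + (-0.64) = 3.56.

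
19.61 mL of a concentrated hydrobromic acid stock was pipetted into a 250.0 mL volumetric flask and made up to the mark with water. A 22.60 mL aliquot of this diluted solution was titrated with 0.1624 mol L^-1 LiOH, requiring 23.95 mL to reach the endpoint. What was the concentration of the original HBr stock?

n(LiOH) = 0.1624 x 0.02395 = 0.003889 mol.
n(HBr) in the aliquot = 0.003889 mol.
[diluted HBr] = 0.003889 / 0.02260 = 0.1721 M.
Dilution factor = 250.0/19.61 = 12.75, so [stock] = 0.1721 x 12.75 = 2.19 M.

2.19 M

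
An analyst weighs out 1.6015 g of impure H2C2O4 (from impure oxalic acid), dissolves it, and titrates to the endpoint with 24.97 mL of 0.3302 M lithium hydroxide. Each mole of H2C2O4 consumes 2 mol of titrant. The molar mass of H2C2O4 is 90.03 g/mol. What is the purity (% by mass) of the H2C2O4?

23.2%

n(LiOH) = 0.3302 x 0.02497 = 0.008245 mol.
n(H2C2O4) = 0.008245 / 2 = 0.004123 mol.
mass of H2C2O4 = 0.004123 x 90.03 = 0.3712 g.
% purity = 0.3712 / 1.6015 x 100 = 23.2%.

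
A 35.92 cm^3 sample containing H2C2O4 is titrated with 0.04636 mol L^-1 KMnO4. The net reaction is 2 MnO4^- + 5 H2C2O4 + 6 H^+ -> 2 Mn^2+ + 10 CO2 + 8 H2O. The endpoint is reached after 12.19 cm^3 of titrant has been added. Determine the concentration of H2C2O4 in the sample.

n(KMnO4) = 0.04636 x 0.01219 = 0.0005651 mol.
From the balanced equation, 2 mol KMnO4 reacts with 5 mol H2C2O4, so n(H2C2O4) = 0.0005651 x 5/2 = 0.001413 mol.
[H2C2O4] = 0.001413 / 0.03592 L = 0.0393 M.

0.0393 M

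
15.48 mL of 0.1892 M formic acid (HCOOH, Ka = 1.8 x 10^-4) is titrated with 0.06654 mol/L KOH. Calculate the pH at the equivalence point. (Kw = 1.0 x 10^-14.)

8.22

n(HCOOH) = 0.1892 x 0.01548 = 0.002929 mol; V(KOH) at equivalence = 0.002929/0.06654 = 0.04402 L.
At equivalence all the acid is converted to HCOO-; total volume = 0.01548 + 0.04402 = 0.05950 L, so [HCOO-] = 0.002929/0.05950 = 0.04923 M.
Kb = Kw/Ka = 1.0e-14 / 1.8 x 10^-4 = 5.56e-11.
[OH^-] = sqrt(Kb x [HCOO-]) = sqrt(5.56e-11 x 0.04923) = 1.65e-6 M.
pOH = 5.78, so pH = 14.00 - 5.78 = 8.22.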